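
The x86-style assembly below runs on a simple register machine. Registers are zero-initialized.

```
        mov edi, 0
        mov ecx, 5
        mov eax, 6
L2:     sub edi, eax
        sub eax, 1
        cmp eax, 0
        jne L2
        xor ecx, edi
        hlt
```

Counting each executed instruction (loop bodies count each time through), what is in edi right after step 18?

mov edi, 0 → edi=0
mov ecx, 5 → ecx=5
mov eax, 6 → eax=6
sub edi, eax → edi=0-6=-6
sub eax, 1 → eax=6-1=5
cmp eax, 0  (cmp 5,0)
jne L2: taken
sub edi, eax → edi=(-6)-5=-11
sub eax, 1 → eax=5-1=4
cmp eax, 0  (cmp 4,0)
jne L2: taken
sub edi, eax → edi=(-11)-4=-15
sub eax, 1 → eax=4-1=3
cmp eax, 0  (cmp 3,0)
jne L2: taken
sub edi, eax → edi=(-15)-3=-18
sub eax, 1 → eax=3-1=2
cmp eax, 0  (cmp 2,0)
After step 18: edi = -18.

-18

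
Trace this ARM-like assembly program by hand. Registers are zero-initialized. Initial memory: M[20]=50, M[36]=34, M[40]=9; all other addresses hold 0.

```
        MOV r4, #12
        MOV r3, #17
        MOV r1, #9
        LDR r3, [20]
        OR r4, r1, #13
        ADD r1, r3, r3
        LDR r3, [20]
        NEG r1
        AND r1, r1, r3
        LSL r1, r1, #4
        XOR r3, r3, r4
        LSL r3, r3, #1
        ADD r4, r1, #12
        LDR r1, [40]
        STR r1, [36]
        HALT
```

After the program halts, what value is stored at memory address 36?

9

MOV r4, #12 → r4=12
MOV r3, #17 → r3=17
MOV r1, #9 → r1=9
LDR r3, [20] → r3=M[20]=50
OR r4, r1, #13 → r4=9|13=13
ADD r1, r3, r3 → r1=50+50=100
LDR r3, [20] → r3=M[20]=50
NEG r1 → r1=-(100)=-100
AND r1, r1, r3 → r1=(-100)&50=16
LSL r1, r1, #4 → r1=16<<4=256
XOR r3, r3, r4 → r3=50^13=63
LSL r3, r3, #1 → r3=63<<1=126
ADD r4, r1, #12 → r4=256+12=268
LDR r1, [40] → r1=M[40]=9
STR r1, [36] → M[36]=9
halt.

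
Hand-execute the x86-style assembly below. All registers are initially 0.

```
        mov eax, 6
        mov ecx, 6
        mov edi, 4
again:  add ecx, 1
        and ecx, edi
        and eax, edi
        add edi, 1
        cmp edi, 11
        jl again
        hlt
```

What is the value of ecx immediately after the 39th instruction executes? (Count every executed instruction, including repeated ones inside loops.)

mov eax, 6 → eax=6
mov ecx, 6 → ecx=6
mov edi, 4 → edi=4
add ecx, 1 → ecx=6+1=7
and ecx, edi → ecx=7&4=4
and eax, edi → eax=6&4=4
add edi, 1 → edi=4+1=5
cmp edi, 11  (cmp 5,11)
jl again: taken
add ecx, 1 → ecx=4+1=5
and ecx, edi → ecx=5&5=5
and eax, edi → eax=4&5=4
add edi, 1 → edi=5+1=6
cmp edi, 11  (cmp 6,11)
jl again: taken
add ecx, 1 → ecx=5+1=6
and ecx, edi → ecx=6&6=6
and eax, edi → eax=4&6=4
add edi, 1 → edi=6+1=7
cmp edi, 11  (cmp 7,11)
jl again: taken
add ecx, 1 → ecx=6+1=7
and ecx, edi → ecx=7&7=7
and eax, edi → eax=4&7=4
add edi, 1 → edi=7+1=8
cmp edi, 11  (cmp 8,11)
jl again: taken
add ecx, 1 → ecx=7+1=8
and ecx, edi → ecx=8&8=8
and eax, edi → eax=4&8=0
add edi, 1 → edi=8+1=9
cmp edi, 11  (cmp 9,11)
jl again: taken
add ecx, 1 → ecx=8+1=9
and ecx, edi → ecx=9&9=9
and eax, edi → eax=0&9=0
add edi, 1 → edi=9+1=10
cmp edi, 11  (cmp 10,11)
jl again: taken
After step 39: ecx = 9.

9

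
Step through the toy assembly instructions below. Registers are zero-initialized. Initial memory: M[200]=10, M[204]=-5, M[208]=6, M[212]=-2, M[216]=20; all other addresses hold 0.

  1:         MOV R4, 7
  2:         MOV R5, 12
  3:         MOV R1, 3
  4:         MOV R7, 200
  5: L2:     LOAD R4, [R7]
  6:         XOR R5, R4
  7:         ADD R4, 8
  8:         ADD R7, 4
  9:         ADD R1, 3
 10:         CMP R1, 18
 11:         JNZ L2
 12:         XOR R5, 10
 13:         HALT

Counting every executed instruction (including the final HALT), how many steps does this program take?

41

R4=7
R5=12
R1=3
R7=200
R4=M[200]=10
R5=12^10=6
R4=10+8=18
R7=200+4=204
R1=3+3=6
CMP R1, 18  (cmp 6,18)
JNZ L2: taken
R4=M[204]=-5
R5=6^(-5)=-3
R4=(-5)+8=3
R7=204+4=208
R1=6+3=9
CMP R1, 18  (cmp 9,18)
JNZ L2: taken
R4=M[208]=6
R5=(-3)^6=-5
R4=6+8=14
R7=208+4=212
R1=9+3=12
CMP R1, 18  (cmp 12,18)
JNZ L2: taken
R4=M[212]=-2
R5=(-5)^(-2)=5
R4=(-2)+8=6
R7=212+4=216
R1=12+3=15
CMP R1, 18  (cmp 15,18)
JNZ L2: taken
R4=M[216]=20
R5=5^20=17
R4=20+8=28
R7=216+4=220
R1=15+3=18
CMP R1, 18  (cmp 18,18)
JNZ L2: not taken
R5=17^10=27
halt.
Total executed instructions: 41.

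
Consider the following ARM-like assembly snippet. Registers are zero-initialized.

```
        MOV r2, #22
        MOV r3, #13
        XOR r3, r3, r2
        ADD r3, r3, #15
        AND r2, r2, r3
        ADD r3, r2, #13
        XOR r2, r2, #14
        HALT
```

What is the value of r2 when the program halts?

12

r2=22
r3=13
r3=13^22=27
r3=27+15=42
r2=22&42=2
r3=2+13=15
r2=2^14=12
halt.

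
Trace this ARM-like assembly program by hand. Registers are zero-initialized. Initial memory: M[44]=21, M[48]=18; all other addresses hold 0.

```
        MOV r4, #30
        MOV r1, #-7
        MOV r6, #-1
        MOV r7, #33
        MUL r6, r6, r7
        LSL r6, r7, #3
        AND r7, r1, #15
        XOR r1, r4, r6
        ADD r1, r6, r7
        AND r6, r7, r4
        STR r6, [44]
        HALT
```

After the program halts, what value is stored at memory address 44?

8

r4=30
r1=-7
r6=-1
r7=33
r6=(-1)*33=-33
r6=33<<3=264
r7=(-7)&15=9
r1=30^264=278
r1=264+9=273
r6=9&30=8
STR r6, [44] → M[44]=8
halt.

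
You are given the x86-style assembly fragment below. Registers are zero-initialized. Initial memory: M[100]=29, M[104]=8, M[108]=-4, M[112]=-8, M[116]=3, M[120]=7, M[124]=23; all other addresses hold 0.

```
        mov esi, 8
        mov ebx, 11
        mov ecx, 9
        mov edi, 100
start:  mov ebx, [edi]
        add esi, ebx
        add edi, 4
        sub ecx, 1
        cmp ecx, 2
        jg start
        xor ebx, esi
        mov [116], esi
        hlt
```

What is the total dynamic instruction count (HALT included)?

49

mov esi, 8 → esi=8
mov ebx, 11 → ebx=11
mov ecx, 9 → ecx=9
mov edi, 100 → edi=100
mov ebx, [edi] → ebx=M[100]=29
add esi, ebx → esi=8+29=37
add edi, 4 → edi=100+4=104
sub ecx, 1 → ecx=9-1=8
cmp ecx, 2  (cmp 8,2)
jg start: taken
mov ebx, [edi] → ebx=M[104]=8
add esi, ebx → esi=37+8=45
add edi, 4 → edi=104+4=108
sub ecx, 1 → ecx=8-1=7
cmp ecx, 2  (cmp 7,2)
jg start: taken
mov ebx, [edi] → ebx=M[108]=-4
add esi, ebx → esi=45+(-4)=41
add edi, 4 → edi=108+4=112
sub ecx, 1 → ecx=7-1=6
cmp ecx, 2  (cmp 6,2)
jg start: taken
mov ebx, [edi] → ebx=M[112]=-8
add esi, ebx → esi=41+(-8)=33
add edi, 4 → edi=112+4=116
sub ecx, 1 → ecx=6-1=5
cmp ecx, 2  (cmp 5,2)
jg start: taken
mov ebx, [edi] → ebx=M[116]=3
add esi, ebx → esi=33+3=36
add edi, 4 → edi=116+4=120
sub ecx, 1 → ecx=5-1=4
cmp ecx, 2  (cmp 4,2)
jg start: taken
mov ebx, [edi] → ebx=M[120]=7
add esi, ebx → esi=36+7=43
add edi, 4 → edi=120+4=124
sub ecx, 1 → ecx=4-1=3
cmp ecx, 2  (cmp 3,2)
jg start: taken
mov ebx, [edi] → ebx=M[124]=23
add esi, ebx → esi=43+23=66
add edi, 4 → edi=124+4=128
sub ecx, 1 → ecx=3-1=2
cmp ecx, 2  (cmp 2,2)
jg start: not taken
xor ebx, esi → ebx=23^66=85
mov [116], esi → M[116]=66
halt.
Total executed instructions: 49.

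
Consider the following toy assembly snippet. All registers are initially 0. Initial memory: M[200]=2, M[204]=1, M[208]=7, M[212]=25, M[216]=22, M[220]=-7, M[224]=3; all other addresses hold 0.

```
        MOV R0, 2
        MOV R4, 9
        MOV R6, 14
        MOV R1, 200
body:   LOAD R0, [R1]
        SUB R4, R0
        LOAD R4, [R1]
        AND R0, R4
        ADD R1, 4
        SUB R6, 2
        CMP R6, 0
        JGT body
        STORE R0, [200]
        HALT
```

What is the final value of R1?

228

R0=2
R4=9
R6=14
R1=200
R0=M[200]=2
R4=9-2=7
R4=M[200]=2
R0=2&2=2
R1=200+4=204
R6=14-2=12
CMP R6, 0  (cmp 12,0)
JGT body: taken
R0=M[204]=1
R4=2-1=1
R4=M[204]=1
R0=1&1=1
R1=204+4=208
R6=12-2=10
CMP R6, 0  (cmp 10,0)
JGT body: taken
R0=M[208]=7
R4=1-7=-6
R4=M[208]=7
R0=7&7=7
R1=208+4=212
R6=10-2=8
CMP R6, 0  (cmp 8,0)
JGT body: taken
R0=M[212]=25
R4=7-25=-18
R4=M[212]=25
R0=25&25=25
R1=212+4=216
R6=8-2=6
CMP R6, 0  (cmp 6,0)
JGT body: taken
R0=M[216]=22
R4=25-22=3
R4=M[216]=22
R0=22&22=22
R1=216+4=220
R6=6-2=4
CMP R6, 0  (cmp 4,0)
JGT body: taken
R0=M[220]=-7
R4=22-(-7)=29
R4=M[220]=-7
R0=(-7)&(-7)=-7
R1=220+4=224
R6=4-2=2
CMP R6, 0  (cmp 2,0)
JGT body: taken
R0=M[224]=3
R4=(-7)-3=-10
R4=M[224]=3
R0=3&3=3
R1=224+4=228
R6=2-2=0
CMP R6, 0  (cmp 0,0)
JGT body: not taken
STORE R0, [200] → M[200]=3
halt.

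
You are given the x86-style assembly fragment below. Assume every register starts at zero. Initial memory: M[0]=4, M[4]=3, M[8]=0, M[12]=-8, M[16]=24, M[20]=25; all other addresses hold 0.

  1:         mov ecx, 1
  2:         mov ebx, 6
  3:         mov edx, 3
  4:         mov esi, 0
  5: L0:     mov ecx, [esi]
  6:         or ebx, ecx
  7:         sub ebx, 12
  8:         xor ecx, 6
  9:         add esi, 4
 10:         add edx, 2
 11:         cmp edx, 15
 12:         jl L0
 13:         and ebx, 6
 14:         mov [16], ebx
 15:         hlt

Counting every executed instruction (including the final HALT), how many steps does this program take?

mov ecx, 1 → ecx=1
mov ebx, 6 → ebx=6
mov edx, 3 → edx=3
mov esi, 0 → esi=0
mov ecx, [esi] → ecx=M[0]=4
or ebx, ecx → ebx=6|4=6
sub ebx, 12 → ebx=6-12=-6
xor ecx, 6 → ecx=4^6=2
add esi, 4 → esi=0+4=4
add edx, 2 → edx=3+2=5
cmp edx, 15  (cmp 5,15)
jl L0: taken
mov ecx, [esi] → ecx=M[4]=3
or ebx, ecx → ebx=(-6)|3=-5
sub ebx, 12 → ebx=(-5)-12=-17
xor ecx, 6 → ecx=3^6=5
add esi, 4 → esi=4+4=8
add edx, 2 → edx=5+2=7
cmp edx, 15  (cmp 7,15)
jl L0: taken
mov ecx, [esi] → ecx=M[8]=0
or ebx, ecx → ebx=(-17)|0=-17
sub ebx, 12 → ebx=(-17)-12=-29
xor ecx, 6 → ecx=0^6=6
add esi, 4 → esi=8+4=12
add edx, 2 → edx=7+2=9
cmp edx, 15  (cmp 9,15)
jl L0: taken
mov ecx, [esi] → ecx=M[12]=-8
or ebx, ecx → ebx=(-29)|(-8)=-5
sub ebx, 12 → ebx=(-5)-12=-17
xor ecx, 6 → ecx=(-8)^6=-2
add esi, 4 → esi=12+4=16
add edx, 2 → edx=9+2=11
cmp edx, 15  (cmp 11,15)
jl L0: taken
mov ecx, [esi] → ecx=M[16]=24
or ebx, ecx → ebx=(-17)|24=-1
sub ebx, 12 → ebx=(-1)-12=-13
xor ecx, 6 → ecx=24^6=30
add esi, 4 → esi=16+4=20
add edx, 2 → edx=11+2=13
cmp edx, 15  (cmp 13,15)
jl L0: taken
mov ecx, [esi] → ecx=M[20]=25
or ebx, ecx → ebx=(-13)|25=-5
sub ebx, 12 → ebx=(-5)-12=-17
xor ecx, 6 → ecx=25^6=31
add esi, 4 → esi=20+4=24
add edx, 2 → edx=13+2=15
cmp edx, 15  (cmp 15,15)
jl L0: not taken
and ebx, 6 → ebx=(-17)&6=6
mov [16], ebx → M[16]=6
halt.
Total executed instructions: 55.

55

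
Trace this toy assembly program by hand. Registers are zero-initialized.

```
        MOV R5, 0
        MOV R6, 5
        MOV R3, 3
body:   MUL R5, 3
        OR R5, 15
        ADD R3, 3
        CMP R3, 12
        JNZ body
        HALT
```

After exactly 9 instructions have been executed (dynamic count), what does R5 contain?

45

R5=0
R6=5
R3=3
R5=0*3=0
R5=0|15=15
R3=3+3=6
CMP R3, 12  (cmp 6,12)
JNZ body: taken
R5=15*3=45
After step 9: R5 = 45.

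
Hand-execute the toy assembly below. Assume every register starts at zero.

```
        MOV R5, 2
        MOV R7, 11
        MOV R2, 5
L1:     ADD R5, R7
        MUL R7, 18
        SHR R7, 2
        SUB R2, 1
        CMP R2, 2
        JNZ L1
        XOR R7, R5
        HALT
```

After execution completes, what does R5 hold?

282

R5=2
R7=11
R2=5
R5=2+11=13
R7=11*18=198
R7=198>>2=49
R2=5-1=4
CMP R2, 2  (cmp 4,2)
JNZ L1: taken
R5=13+49=62
R7=49*18=882
R7=882>>2=220
R2=4-1=3
CMP R2, 2  (cmp 3,2)
JNZ L1: taken
R5=62+220=282
R7=220*18=3960
R7=3960>>2=990
R2=3-1=2
CMP R2, 2  (cmp 2,2)
JNZ L1: not taken
R7=990^282=708
halt.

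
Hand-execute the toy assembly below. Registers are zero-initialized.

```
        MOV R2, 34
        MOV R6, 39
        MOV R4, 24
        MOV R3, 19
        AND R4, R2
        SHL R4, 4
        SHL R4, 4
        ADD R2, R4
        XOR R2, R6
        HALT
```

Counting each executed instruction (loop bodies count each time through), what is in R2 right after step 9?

MOV R2, 34 → R2=34
MOV R6, 39 → R6=39
MOV R4, 24 → R4=24
MOV R3, 19 → R3=19
AND R4, R2 → R4=24&34=0
SHL R4, 4 → R4=0<<4=0
SHL R4, 4 → R4=0<<4=0
ADD R2, R4 → R2=34+0=34
XOR R2, R6 → R2=34^39=5
After step 9: R2 = 5.

5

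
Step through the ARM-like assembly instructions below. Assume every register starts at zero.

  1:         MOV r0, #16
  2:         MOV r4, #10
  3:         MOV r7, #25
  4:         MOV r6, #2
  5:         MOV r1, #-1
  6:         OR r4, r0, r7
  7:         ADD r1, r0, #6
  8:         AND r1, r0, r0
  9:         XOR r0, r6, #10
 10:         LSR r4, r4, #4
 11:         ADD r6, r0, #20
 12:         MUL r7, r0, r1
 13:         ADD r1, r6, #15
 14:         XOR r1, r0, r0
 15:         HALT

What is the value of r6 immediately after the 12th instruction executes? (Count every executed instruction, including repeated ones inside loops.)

after MOV r0, #16: r0=16
after MOV r4, #10: r4=10
after MOV r7, #25: r7=25
after MOV r6, #2: r6=2
after MOV r1, #-1: r1=-1
after OR r4, r0, r7: r4=16|25=25
after ADD r1, r0, #6: r1=16+6=22
after AND r1, r0, r0: r1=16&16=16
after XOR r0, r6, #10: r0=2^10=8
after LSR r4, r4, #4: r4=25>>4=1
after ADD r6, r0, #20: r6=8+20=28
after MUL r7, r0, r1: r7=8*16=128
After step 12: r6 = 28.

28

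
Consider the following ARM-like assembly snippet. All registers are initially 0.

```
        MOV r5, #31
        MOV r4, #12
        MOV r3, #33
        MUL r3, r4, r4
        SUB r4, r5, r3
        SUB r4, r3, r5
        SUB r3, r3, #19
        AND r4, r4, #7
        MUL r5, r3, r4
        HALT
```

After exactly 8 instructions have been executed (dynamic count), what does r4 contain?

1

after MOV r5, #31: r5=31
after MOV r4, #12: r4=12
after MOV r3, #33: r3=33
after MUL r3, r4, r4: r3=12*12=144
after SUB r4, r5, r3: r4=31-144=-113
after SUB r4, r3, r5: r4=144-31=113
after SUB r3, r3, #19: r3=144-19=125
after AND r4, r4, #7: r4=113&7=1
After step 8: r4 = 1.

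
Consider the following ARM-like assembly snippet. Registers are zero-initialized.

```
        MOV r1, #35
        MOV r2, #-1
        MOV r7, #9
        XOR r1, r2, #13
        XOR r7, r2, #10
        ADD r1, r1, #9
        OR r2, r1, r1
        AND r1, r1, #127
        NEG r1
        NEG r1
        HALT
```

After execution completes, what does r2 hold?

-5

MOV r1, #35 → r1=35
MOV r2, #-1 → r2=-1
MOV r7, #9 → r7=9
XOR r1, r2, #13 → r1=(-1)^13=-14
XOR r7, r2, #10 → r7=(-1)^10=-11
ADD r1, r1, #9 → r1=(-14)+9=-5
OR r2, r1, r1 → r2=(-5)|(-5)=-5
AND r1, r1, #127 → r1=(-5)&127=123
NEG r1 → r1=-(123)=-123
NEG r1 → r1=-(-123)=123
halt.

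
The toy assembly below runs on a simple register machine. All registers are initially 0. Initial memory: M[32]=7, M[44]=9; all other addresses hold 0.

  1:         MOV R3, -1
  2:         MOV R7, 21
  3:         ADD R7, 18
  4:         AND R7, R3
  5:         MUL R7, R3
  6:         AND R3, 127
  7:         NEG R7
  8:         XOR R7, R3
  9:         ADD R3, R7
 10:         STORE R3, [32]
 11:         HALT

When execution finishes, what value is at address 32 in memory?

215

MOV R3, -1 → R3=-1
MOV R7, 21 → R7=21
ADD R7, 18 → R7=21+18=39
AND R7, R3 → R7=39&(-1)=39
MUL R7, R3 → R7=39*(-1)=-39
AND R3, 127 → R3=(-1)&127=127
NEG R7 → R7=-(-39)=39
XOR R7, R3 → R7=39^127=88
ADD R3, R7 → R3=127+88=215
STORE R3, [32] → M[32]=215
halt.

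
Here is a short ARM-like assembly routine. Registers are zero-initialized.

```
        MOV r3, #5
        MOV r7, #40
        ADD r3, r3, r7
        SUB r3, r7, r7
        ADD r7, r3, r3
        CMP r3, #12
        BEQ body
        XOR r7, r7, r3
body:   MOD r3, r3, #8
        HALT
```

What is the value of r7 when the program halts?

0

MOV r3, #5 → r3=5
MOV r7, #40 → r7=40
ADD r3, r3, r7 → r3=5+40=45
SUB r3, r7, r7 → r3=40-40=0
ADD r7, r3, r3 → r7=0+0=0
CMP r3, #12  (cmp 0,12)
BEQ body: not taken
XOR r7, r7, r3 → r7=0^0=0
MOD r3, r3, #8 → r3=0%8=0
halt.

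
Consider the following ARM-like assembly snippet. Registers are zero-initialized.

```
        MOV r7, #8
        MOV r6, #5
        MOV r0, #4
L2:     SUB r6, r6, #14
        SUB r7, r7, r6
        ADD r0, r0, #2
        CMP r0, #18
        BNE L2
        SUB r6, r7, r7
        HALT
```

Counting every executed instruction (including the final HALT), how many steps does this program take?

MOV r7, #8 → r7=8
MOV r6, #5 → r6=5
MOV r0, #4 → r0=4
SUB r6, r6, #14 → r6=5-14=-9
SUB r7, r7, r6 → r7=8-(-9)=17
ADD r0, r0, #2 → r0=4+2=6
CMP r0, #18  (cmp 6,18)
BNE L2: taken
SUB r6, r6, #14 → r6=(-9)-14=-23
SUB r7, r7, r6 → r7=17-(-23)=40
ADD r0, r0, #2 → r0=6+2=8
CMP r0, #18  (cmp 8,18)
BNE L2: taken
SUB r6, r6, #14 → r6=(-23)-14=-37
SUB r7, r7, r6 → r7=40-(-37)=77
ADD r0, r0, #2 → r0=8+2=10
CMP r0, #18  (cmp 10,18)
BNE L2: taken
SUB r6, r6, #14 → r6=(-37)-14=-51
SUB r7, r7, r6 → r7=77-(-51)=128
ADD r0, r0, #2 → r0=10+2=12
CMP r0, #18  (cmp 12,18)
BNE L2: taken
SUB r6, r6, #14 → r6=(-51)-14=-65
SUB r7, r7, r6 → r7=128-(-65)=193
ADD r0, r0, #2 → r0=12+2=14
CMP r0, #18  (cmp 14,18)
BNE L2: taken
SUB r6, r6, #14 → r6=(-65)-14=-79
SUB r7, r7, r6 → r7=193-(-79)=272
ADD r0, r0, #2 → r0=14+2=16
CMP r0, #18  (cmp 16,18)
BNE L2: taken
SUB r6, r6, #14 → r6=(-79)-14=-93
SUB r7, r7, r6 → r7=272-(-93)=365
ADD r0, r0, #2 → r0=16+2=18
CMP r0, #18  (cmp 18,18)
BNE L2: not taken
SUB r6, r7, r7 → r6=365-365=0
halt.
Total executed instructions: 40.

40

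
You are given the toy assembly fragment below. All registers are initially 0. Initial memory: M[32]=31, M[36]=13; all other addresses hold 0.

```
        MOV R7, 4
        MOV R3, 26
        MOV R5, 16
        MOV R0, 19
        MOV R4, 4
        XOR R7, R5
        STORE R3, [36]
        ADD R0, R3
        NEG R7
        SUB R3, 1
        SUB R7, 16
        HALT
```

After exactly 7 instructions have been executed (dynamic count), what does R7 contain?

MOV R7, 4 → R7=4
MOV R3, 26 → R3=26
MOV R5, 16 → R5=16
MOV R0, 19 → R0=19
MOV R4, 4 → R4=4
XOR R7, R5 → R7=4^16=20
STORE R3, [36] → M[36]=26
After step 7: R7 = 20.

20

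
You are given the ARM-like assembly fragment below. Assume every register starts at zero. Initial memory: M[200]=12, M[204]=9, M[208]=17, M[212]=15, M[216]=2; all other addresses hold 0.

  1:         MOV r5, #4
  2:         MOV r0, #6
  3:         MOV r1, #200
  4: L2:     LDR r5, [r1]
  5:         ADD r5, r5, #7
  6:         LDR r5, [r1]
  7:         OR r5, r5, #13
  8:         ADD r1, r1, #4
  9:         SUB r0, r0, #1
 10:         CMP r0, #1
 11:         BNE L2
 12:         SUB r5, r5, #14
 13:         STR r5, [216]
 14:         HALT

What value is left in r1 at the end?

r5=4
r0=6
r1=200
r5=M[200]=12
r5=12+7=19
r5=M[200]=12
r5=12|13=13
r1=200+4=204
r0=6-1=5
CMP r0, #1  (cmp 5,1)
BNE L2: taken
r5=M[204]=9
r5=9+7=16
r5=M[204]=9
r5=9|13=13
r1=204+4=208
r0=5-1=4
CMP r0, #1  (cmp 4,1)
BNE L2: taken
r5=M[208]=17
r5=17+7=24
r5=M[208]=17
r5=17|13=29
r1=208+4=212
r0=4-1=3
CMP r0, #1  (cmp 3,1)
BNE L2: taken
r5=M[212]=15
r5=15+7=22
r5=M[212]=15
r5=15|13=15
r1=212+4=216
r0=3-1=2
CMP r0, #1  (cmp 2,1)
BNE L2: taken
r5=M[216]=2
r5=2+7=9
r5=M[216]=2
r5=2|13=15
r1=216+4=220
r0=2-1=1
CMP r0, #1  (cmp 1,1)
BNE L2: not taken
r5=15-14=1
STR r5, [216] → M[216]=1
halt.

220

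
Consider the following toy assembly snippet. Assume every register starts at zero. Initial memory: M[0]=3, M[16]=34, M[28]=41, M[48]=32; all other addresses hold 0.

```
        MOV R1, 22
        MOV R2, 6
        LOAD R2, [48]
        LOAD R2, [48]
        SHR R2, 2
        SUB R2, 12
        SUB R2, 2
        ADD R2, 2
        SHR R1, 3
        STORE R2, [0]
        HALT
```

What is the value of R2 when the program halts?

-4

R1=22
R2=6
R2=M[48]=32
R2=M[48]=32
R2=32>>2=8
R2=8-12=-4
R2=(-4)-2=-6
R2=(-6)+2=-4
R1=22>>3=2
STORE R2, [0] → M[0]=-4
halt.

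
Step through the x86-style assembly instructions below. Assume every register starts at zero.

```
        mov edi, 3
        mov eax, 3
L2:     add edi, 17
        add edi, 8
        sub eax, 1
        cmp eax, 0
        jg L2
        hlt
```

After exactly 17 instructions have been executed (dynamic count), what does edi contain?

edi=3
eax=3
edi=3+17=20
edi=20+8=28
eax=3-1=2
cmp eax, 0  (cmp 2,0)
jg L2: taken
edi=28+17=45
edi=45+8=53
eax=2-1=1
cmp eax, 0  (cmp 1,0)
jg L2: taken
edi=53+17=70
edi=70+8=78
eax=1-1=0
cmp eax, 0  (cmp 0,0)
jg L2: not taken
After step 17: edi = 78.

78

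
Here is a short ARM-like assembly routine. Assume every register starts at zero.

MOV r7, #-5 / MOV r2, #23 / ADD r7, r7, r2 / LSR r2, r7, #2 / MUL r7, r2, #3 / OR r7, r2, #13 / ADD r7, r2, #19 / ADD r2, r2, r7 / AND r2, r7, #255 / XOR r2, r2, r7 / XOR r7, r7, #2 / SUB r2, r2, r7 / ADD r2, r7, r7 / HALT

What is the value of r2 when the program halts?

42

MOV r7, #-5 → r7=-5
MOV r2, #23 → r2=23
ADD r7, r7, r2 → r7=(-5)+23=18
LSR r2, r7, #2 → r2=18>>2=4
MUL r7, r2, #3 → r7=4*3=12
OR r7, r2, #13 → r7=4|13=13
ADD r7, r2, #19 → r7=4+19=23
ADD r2, r2, r7 → r2=4+23=27
AND r2, r7, #255 → r2=23&255=23
XOR r2, r2, r7 → r2=23^23=0
XOR r7, r7, #2 → r7=23^2=21
SUB r2, r2, r7 → r2=0-21=-21
ADD r2, r7, r7 → r2=21+21=42
halt.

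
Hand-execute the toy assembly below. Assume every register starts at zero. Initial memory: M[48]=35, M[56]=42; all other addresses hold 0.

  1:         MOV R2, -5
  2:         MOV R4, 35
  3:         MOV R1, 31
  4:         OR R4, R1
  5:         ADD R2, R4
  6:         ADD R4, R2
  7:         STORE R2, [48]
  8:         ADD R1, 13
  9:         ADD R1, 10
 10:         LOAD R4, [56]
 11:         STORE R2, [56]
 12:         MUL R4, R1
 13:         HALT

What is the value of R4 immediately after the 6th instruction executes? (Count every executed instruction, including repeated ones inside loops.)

121

after MOV R2, -5: R2=-5
after MOV R4, 35: R4=35
after MOV R1, 31: R1=31
after OR R4, R1: R4=35|31=63
after ADD R2, R4: R2=(-5)+63=58
after ADD R4, R2: R4=63+58=121
After step 6: R4 = 121.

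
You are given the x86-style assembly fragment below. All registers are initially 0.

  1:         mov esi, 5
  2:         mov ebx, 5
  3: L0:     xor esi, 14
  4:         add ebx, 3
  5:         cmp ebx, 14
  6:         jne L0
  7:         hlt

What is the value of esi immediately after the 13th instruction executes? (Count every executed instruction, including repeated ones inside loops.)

11

mov esi, 5 → esi=5
mov ebx, 5 → ebx=5
xor esi, 14 → esi=5^14=11
add ebx, 3 → ebx=5+3=8
cmp ebx, 14  (cmp 8,14)
jne L0: taken
xor esi, 14 → esi=11^14=5
add ebx, 3 → ebx=8+3=11
cmp ebx, 14  (cmp 11,14)
jne L0: taken
xor esi, 14 → esi=5^14=11
add ebx, 3 → ebx=11+3=14
cmp ebx, 14  (cmp 14,14)
After step 13: esi = 11.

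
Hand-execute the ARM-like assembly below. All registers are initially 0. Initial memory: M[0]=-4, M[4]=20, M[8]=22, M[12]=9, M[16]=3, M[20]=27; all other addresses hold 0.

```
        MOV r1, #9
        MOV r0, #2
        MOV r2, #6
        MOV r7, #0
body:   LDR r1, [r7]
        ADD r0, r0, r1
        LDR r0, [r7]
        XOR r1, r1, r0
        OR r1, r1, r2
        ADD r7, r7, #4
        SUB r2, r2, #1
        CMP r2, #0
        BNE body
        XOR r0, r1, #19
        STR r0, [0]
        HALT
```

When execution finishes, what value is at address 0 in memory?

18

r1=9
r0=2
r2=6
r7=0
r1=M[0]=-4
r0=2+(-4)=-2
r0=M[0]=-4
r1=(-4)^(-4)=0
r1=0|6=6
r7=0+4=4
r2=6-1=5
CMP r2, #0  (cmp 5,0)
BNE body: taken
r1=M[4]=20
r0=(-4)+20=16
r0=M[4]=20
r1=20^20=0
r1=0|5=5
r7=4+4=8
r2=5-1=4
CMP r2, #0  (cmp 4,0)
BNE body: taken
r1=M[8]=22
r0=20+22=42
r0=M[8]=22
r1=22^22=0
r1=0|4=4
r7=8+4=12
r2=4-1=3
CMP r2, #0  (cmp 3,0)
BNE body: taken
r1=M[12]=9
r0=22+9=31
r0=M[12]=9
r1=9^9=0
r1=0|3=3
r7=12+4=16
r2=3-1=2
CMP r2, #0  (cmp 2,0)
BNE body: taken
r1=M[16]=3
r0=9+3=12
r0=M[16]=3
r1=3^3=0
r1=0|2=2
r7=16+4=20
r2=2-1=1
CMP r2, #0  (cmp 1,0)
BNE body: taken
r1=M[20]=27
r0=3+27=30
r0=M[20]=27
r1=27^27=0
r1=0|1=1
r7=20+4=24
r2=1-1=0
CMP r2, #0  (cmp 0,0)
BNE body: not taken
r0=1^19=18
STR r0, [0] → M[0]=18
halt.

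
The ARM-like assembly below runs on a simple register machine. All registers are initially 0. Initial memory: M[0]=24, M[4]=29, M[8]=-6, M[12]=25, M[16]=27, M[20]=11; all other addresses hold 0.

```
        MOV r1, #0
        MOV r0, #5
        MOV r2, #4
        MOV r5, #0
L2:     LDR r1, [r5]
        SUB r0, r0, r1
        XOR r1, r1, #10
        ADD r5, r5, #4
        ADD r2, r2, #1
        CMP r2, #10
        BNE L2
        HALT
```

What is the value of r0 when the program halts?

MOV r1, #0 → r1=0
MOV r0, #5 → r0=5
MOV r2, #4 → r2=4
MOV r5, #0 → r5=0
LDR r1, [r5] → r1=M[0]=24
SUB r0, r0, r1 → r0=5-24=-19
XOR r1, r1, #10 → r1=24^10=18
ADD r5, r5, #4 → r5=0+4=4
ADD r2, r2, #1 → r2=4+1=5
CMP r2, #10  (cmp 5,10)
BNE L2: taken
LDR r1, [r5] → r1=M[4]=29
SUB r0, r0, r1 → r0=(-19)-29=-48
XOR r1, r1, #10 → r1=29^10=23
ADD r5, r5, #4 → r5=4+4=8
ADD r2, r2, #1 → r2=5+1=6
CMP r2, #10  (cmp 6,10)
BNE L2: taken
LDR r1, [r5] → r1=M[8]=-6
SUB r0, r0, r1 → r0=(-48)-(-6)=-42
XOR r1, r1, #10 → r1=(-6)^10=-16
ADD r5, r5, #4 → r5=8+4=12
ADD r2, r2, #1 → r2=6+1=7
CMP r2, #10  (cmp 7,10)
BNE L2: taken
LDR r1, [r5] → r1=M[12]=25
SUB r0, r0, r1 → r0=(-42)-25=-67
XOR r1, r1, #10 → r1=25^10=19
ADD r5, r5, #4 → r5=12+4=16
ADD r2, r2, #1 → r2=7+1=8
CMP r2, #10  (cmp 8,10)
BNE L2: taken
LDR r1, [r5] → r1=M[16]=27
SUB r0, r0, r1 → r0=(-67)-27=-94
XOR r1, r1, #10 → r1=27^10=17
ADD r5, r5, #4 → r5=16+4=20
ADD r2, r2, #1 → r2=8+1=9
CMP r2, #10  (cmp 9,10)
BNE L2: taken
LDR r1, [r5] → r1=M[20]=11
SUB r0, r0, r1 → r0=(-94)-11=-105
XOR r1, r1, #10 → r1=11^10=1
ADD r5, r5, #4 → r5=20+4=24
ADD r2, r2, #1 → r2=9+1=10
CMP r2, #10  (cmp 10,10)
BNE L2: not taken
halt.

-105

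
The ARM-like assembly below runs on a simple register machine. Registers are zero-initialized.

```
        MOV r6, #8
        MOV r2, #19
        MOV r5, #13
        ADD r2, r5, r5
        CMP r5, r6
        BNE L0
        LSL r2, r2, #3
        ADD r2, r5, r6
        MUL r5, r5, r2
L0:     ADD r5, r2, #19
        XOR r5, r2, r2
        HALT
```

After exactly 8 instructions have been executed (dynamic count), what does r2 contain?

26

r6=8
r2=19
r5=13
r2=13+13=26
CMP r5, r6  (cmp 13,8)
BNE L0: taken
r5=26+19=45
r5=26^26=0
After step 8: r2 = 26.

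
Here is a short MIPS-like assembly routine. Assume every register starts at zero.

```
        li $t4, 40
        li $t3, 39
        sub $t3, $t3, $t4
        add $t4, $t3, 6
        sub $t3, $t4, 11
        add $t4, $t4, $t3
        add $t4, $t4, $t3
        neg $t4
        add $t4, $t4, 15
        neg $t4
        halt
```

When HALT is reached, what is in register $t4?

li $t4, 40 → $t4=40
li $t3, 39 → $t3=39
sub $t3, $t3, $t4 → $t3=39-40=-1
add $t4, $t3, 6 → $t4=(-1)+6=5
sub $t3, $t4, 11 → $t3=5-11=-6
add $t4, $t4, $t3 → $t4=5+(-6)=-1
add $t4, $t4, $t3 → $t4=(-1)+(-6)=-7
neg $t4 → $t4=-(-7)=7
add $t4, $t4, 15 → $t4=7+15=22
neg $t4 → $t4=-(22)=-22
halt.

-22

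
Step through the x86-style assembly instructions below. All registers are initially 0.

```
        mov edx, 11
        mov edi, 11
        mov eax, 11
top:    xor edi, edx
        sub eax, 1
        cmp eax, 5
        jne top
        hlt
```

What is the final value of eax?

edx=11
edi=11
eax=11
edi=11^11=0
eax=11-1=10
cmp eax, 5  (cmp 10,5)
jne top: taken
edi=0^11=11
eax=10-1=9
cmp eax, 5  (cmp 9,5)
jne top: taken
edi=11^11=0
eax=9-1=8
cmp eax, 5  (cmp 8,5)
jne top: taken
edi=0^11=11
eax=8-1=7
cmp eax, 5  (cmp 7,5)
jne top: taken
edi=11^11=0
eax=7-1=6
cmp eax, 5  (cmp 6,5)
jne top: taken
edi=0^11=11
eax=6-1=5
cmp eax, 5  (cmp 5,5)
jne top: not taken
halt.

5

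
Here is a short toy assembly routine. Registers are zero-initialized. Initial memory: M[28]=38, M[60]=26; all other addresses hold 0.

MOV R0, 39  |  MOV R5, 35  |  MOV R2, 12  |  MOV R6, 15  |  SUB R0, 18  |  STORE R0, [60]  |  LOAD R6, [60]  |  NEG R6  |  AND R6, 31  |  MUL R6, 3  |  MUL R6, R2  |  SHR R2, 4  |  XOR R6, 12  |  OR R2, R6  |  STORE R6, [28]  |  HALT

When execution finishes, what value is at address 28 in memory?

R0=39
R5=35
R2=12
R6=15
R0=39-18=21
STORE R0, [60] → M[60]=21
R6=M[60]=21
R6=-(21)=-21
R6=(-21)&31=11
R6=11*3=33
R6=33*12=396
R2=12>>4=0
R6=396^12=384
R2=0|384=384
STORE R6, [28] → M[28]=384
halt.

384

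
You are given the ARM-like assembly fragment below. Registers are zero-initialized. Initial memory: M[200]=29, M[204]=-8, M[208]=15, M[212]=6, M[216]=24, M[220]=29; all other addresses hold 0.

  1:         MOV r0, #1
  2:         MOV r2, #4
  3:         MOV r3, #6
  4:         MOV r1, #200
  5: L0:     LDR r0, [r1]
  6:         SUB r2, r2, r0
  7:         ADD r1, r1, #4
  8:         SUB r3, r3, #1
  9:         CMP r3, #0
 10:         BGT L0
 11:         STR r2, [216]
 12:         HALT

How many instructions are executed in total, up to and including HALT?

MOV r0, #1 → r0=1
MOV r2, #4 → r2=4
MOV r3, #6 → r3=6
MOV r1, #200 → r1=200
LDR r0, [r1] → r0=M[200]=29
SUB r2, r2, r0 → r2=4-29=-25
ADD r1, r1, #4 → r1=200+4=204
SUB r3, r3, #1 → r3=6-1=5
CMP r3, #0  (cmp 5,0)
BGT L0: taken
LDR r0, [r1] → r0=M[204]=-8
SUB r2, r2, r0 → r2=(-25)-(-8)=-17
ADD r1, r1, #4 → r1=204+4=208
SUB r3, r3, #1 → r3=5-1=4
CMP r3, #0  (cmp 4,0)
BGT L0: taken
LDR r0, [r1] → r0=M[208]=15
SUB r2, r2, r0 → r2=(-17)-15=-32
ADD r1, r1, #4 → r1=208+4=212
SUB r3, r3, #1 → r3=4-1=3
CMP r3, #0  (cmp 3,0)
BGT L0: taken
LDR r0, [r1] → r0=M[212]=6
SUB r2, r2, r0 → r2=(-32)-6=-38
ADD r1, r1, #4 → r1=212+4=216
SUB r3, r3, #1 → r3=3-1=2
CMP r3, #0  (cmp 2,0)
BGT L0: taken
LDR r0, [r1] → r0=M[216]=24
SUB r2, r2, r0 → r2=(-38)-24=-62
ADD r1, r1, #4 → r1=216+4=220
SUB r3, r3, #1 → r3=2-1=1
CMP r3, #0  (cmp 1,0)
BGT L0: taken
LDR r0, [r1] → r0=M[220]=29
SUB r2, r2, r0 → r2=(-62)-29=-91
ADD r1, r1, #4 → r1=220+4=224
SUB r3, r3, #1 → r3=1-1=0
CMP r3, #0  (cmp 0,0)
BGT L0: not taken
STR r2, [216] → M[216]=-91
halt.
Total executed instructions: 42.

42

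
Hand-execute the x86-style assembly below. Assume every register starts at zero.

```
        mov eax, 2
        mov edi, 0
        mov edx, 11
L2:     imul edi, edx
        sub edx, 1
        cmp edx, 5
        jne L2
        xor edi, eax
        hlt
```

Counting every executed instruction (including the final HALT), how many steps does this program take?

eax=2
edi=0
edx=11
edi=0*11=0
edx=11-1=10
cmp edx, 5  (cmp 10,5)
jne L2: taken
edi=0*10=0
edx=10-1=9
cmp edx, 5  (cmp 9,5)
jne L2: taken
edi=0*9=0
edx=9-1=8
cmp edx, 5  (cmp 8,5)
jne L2: taken
edi=0*8=0
edx=8-1=7
cmp edx, 5  (cmp 7,5)
jne L2: taken
edi=0*7=0
edx=7-1=6
cmp edx, 5  (cmp 6,5)
jne L2: taken
edi=0*6=0
edx=6-1=5
cmp edx, 5  (cmp 5,5)
jne L2: not taken
edi=0^2=2
halt.
Total executed instructions: 29.

29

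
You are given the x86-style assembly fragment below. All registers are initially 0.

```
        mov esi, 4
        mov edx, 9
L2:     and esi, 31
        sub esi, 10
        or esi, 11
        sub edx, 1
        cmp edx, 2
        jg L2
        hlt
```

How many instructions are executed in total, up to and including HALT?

45

esi=4
edx=9
esi=4&31=4
esi=4-10=-6
esi=(-6)|11=-5
edx=9-1=8
cmp edx, 2  (cmp 8,2)
jg L2: taken
esi=(-5)&31=27
esi=27-10=17
esi=17|11=27
edx=8-1=7
cmp edx, 2  (cmp 7,2)
jg L2: taken
esi=27&31=27
esi=27-10=17
esi=17|11=27
edx=7-1=6
cmp edx, 2  (cmp 6,2)
jg L2: taken
esi=27&31=27
esi=27-10=17
esi=17|11=27
edx=6-1=5
cmp edx, 2  (cmp 5,2)
jg L2: taken
esi=27&31=27
esi=27-10=17
esi=17|11=27
edx=5-1=4
cmp edx, 2  (cmp 4,2)
jg L2: taken
esi=27&31=27
esi=27-10=17
esi=17|11=27
edx=4-1=3
cmp edx, 2  (cmp 3,2)
jg L2: taken
esi=27&31=27
esi=27-10=17
esi=17|11=27
edx=3-1=2
cmp edx, 2  (cmp 2,2)
jg L2: not taken
halt.
Total executed instructions: 45.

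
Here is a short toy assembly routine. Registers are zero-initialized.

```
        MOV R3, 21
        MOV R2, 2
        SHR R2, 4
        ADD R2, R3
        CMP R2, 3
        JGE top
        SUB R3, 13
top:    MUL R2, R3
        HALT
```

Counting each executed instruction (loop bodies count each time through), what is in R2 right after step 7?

441

after MOV R3, 21: R3=21
after MOV R2, 2: R2=2
after SHR R2, 4: R2=2>>4=0
after ADD R2, R3: R2=0+21=21
CMP R2, 3  (cmp 21,3)
JGE top: taken
after MUL R2, R3: R2=21*21=441
After step 7: R2 = 441.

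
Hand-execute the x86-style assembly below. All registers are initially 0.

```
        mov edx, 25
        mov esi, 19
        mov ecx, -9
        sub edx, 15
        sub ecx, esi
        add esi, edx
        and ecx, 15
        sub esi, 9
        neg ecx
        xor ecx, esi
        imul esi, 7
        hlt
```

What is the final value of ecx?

-24

mov edx, 25 → edx=25
mov esi, 19 → esi=19
mov ecx, -9 → ecx=-9
sub edx, 15 → edx=25-15=10
sub ecx, esi → ecx=(-9)-19=-28
add esi, edx → esi=19+10=29
and ecx, 15 → ecx=(-28)&15=4
sub esi, 9 → esi=29-9=20
neg ecx → ecx=-(4)=-4
xor ecx, esi → ecx=(-4)^20=-24
imul esi, 7 → esi=20*7=140
halt.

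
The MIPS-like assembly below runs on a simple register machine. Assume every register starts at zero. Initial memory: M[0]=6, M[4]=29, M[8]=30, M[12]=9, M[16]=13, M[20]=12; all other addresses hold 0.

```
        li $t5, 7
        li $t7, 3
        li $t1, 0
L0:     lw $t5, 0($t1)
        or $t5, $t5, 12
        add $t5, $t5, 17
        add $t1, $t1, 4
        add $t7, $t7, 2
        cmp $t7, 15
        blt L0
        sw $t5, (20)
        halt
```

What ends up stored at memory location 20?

29

li $t5, 7 → $t5=7
li $t7, 3 → $t7=3
li $t1, 0 → $t1=0
lw $t5, 0($t1) → $t5=M[0]=6
or $t5, $t5, 12 → $t5=6|12=14
add $t5, $t5, 17 → $t5=14+17=31
add $t1, $t1, 4 → $t1=0+4=4
add $t7, $t7, 2 → $t7=3+2=5
cmp $t7, 15  (cmp 5,15)
blt L0: taken
lw $t5, 0($t1) → $t5=M[4]=29
or $t5, $t5, 12 → $t5=29|12=29
add $t5, $t5, 17 → $t5=29+17=46
add $t1, $t1, 4 → $t1=4+4=8
add $t7, $t7, 2 → $t7=5+2=7
cmp $t7, 15  (cmp 7,15)
blt L0: taken
lw $t5, 0($t1) → $t5=M[8]=30
or $t5, $t5, 12 → $t5=30|12=30
add $t5, $t5, 17 → $t5=30+17=47
add $t1, $t1, 4 → $t1=8+4=12
add $t7, $t7, 2 → $t7=7+2=9
cmp $t7, 15  (cmp 9,15)
blt L0: taken
lw $t5, 0($t1) → $t5=M[12]=9
or $t5, $t5, 12 → $t5=9|12=13
add $t5, $t5, 17 → $t5=13+17=30
add $t1, $t1, 4 → $t1=12+4=16
add $t7, $t7, 2 → $t7=9+2=11
cmp $t7, 15  (cmp 11,15)
blt L0: taken
lw $t5, 0($t1) → $t5=M[16]=13
or $t5, $t5, 12 → $t5=13|12=13
add $t5, $t5, 17 → $t5=13+17=30
add $t1, $t1, 4 → $t1=16+4=20
add $t7, $t7, 2 → $t7=11+2=13
cmp $t7, 15  (cmp 13,15)
blt L0: taken
lw $t5, 0($t1) → $t5=M[20]=12
or $t5, $t5, 12 → $t5=12|12=12
add $t5, $t5, 17 → $t5=12+17=29
add $t1, $t1, 4 → $t1=20+4=24
add $t7, $t7, 2 → $t7=13+2=15
cmp $t7, 15  (cmp 15,15)
blt L0: not taken
sw $t5, (20) → M[20]=29
halt.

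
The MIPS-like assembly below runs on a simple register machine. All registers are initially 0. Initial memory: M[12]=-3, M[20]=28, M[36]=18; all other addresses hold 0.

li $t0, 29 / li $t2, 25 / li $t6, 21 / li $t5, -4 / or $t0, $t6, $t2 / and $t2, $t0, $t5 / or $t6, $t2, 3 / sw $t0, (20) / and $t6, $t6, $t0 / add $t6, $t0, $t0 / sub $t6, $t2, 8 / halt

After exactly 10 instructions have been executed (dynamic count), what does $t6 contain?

58

after li $t0, 29: $t0=29
after li $t2, 25: $t2=25
after li $t6, 21: $t6=21
after li $t5, -4: $t5=-4
after or $t0, $t6, $t2: $t0=21|25=29
after and $t2, $t0, $t5: $t2=29&(-4)=28
after or $t6, $t2, 3: $t6=28|3=31
sw $t0, (20) → M[20]=29
after and $t6, $t6, $t0: $t6=31&29=29
after add $t6, $t0, $t0: $t6=29+29=58
After step 10: $t6 = 58.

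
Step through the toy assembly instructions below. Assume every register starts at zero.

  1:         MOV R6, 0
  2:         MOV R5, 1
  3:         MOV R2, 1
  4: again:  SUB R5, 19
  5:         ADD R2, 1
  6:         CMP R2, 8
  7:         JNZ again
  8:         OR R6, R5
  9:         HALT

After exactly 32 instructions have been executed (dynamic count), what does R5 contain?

R6=0
R5=1
R2=1
R5=1-19=-18
R2=1+1=2
CMP R2, 8  (cmp 2,8)
JNZ again: taken
R5=(-18)-19=-37
R2=2+1=3
CMP R2, 8  (cmp 3,8)
JNZ again: taken
R5=(-37)-19=-56
R2=3+1=4
CMP R2, 8  (cmp 4,8)
JNZ again: taken
R5=(-56)-19=-75
R2=4+1=5
CMP R2, 8  (cmp 5,8)
JNZ again: taken
R5=(-75)-19=-94
R2=5+1=6
CMP R2, 8  (cmp 6,8)
JNZ again: taken
R5=(-94)-19=-113
R2=6+1=7
CMP R2, 8  (cmp 7,8)
JNZ again: taken
R5=(-113)-19=-132
R2=7+1=8
CMP R2, 8  (cmp 8,8)
JNZ again: not taken
R6=0|(-132)=-132
After step 32: R5 = -132.

-132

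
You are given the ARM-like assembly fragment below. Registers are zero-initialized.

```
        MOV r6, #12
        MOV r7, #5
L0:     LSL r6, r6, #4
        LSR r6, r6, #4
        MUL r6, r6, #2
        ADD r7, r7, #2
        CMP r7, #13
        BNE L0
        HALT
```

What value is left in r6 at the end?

192

MOV r6, #12 → r6=12
MOV r7, #5 → r7=5
LSL r6, r6, #4 → r6=12<<4=192
LSR r6, r6, #4 → r6=192>>4=12
MUL r6, r6, #2 → r6=12*2=24
ADD r7, r7, #2 → r7=5+2=7
CMP r7, #13  (cmp 7,13)
BNE L0: taken
LSL r6, r6, #4 → r6=24<<4=384
LSR r6, r6, #4 → r6=384>>4=24
MUL r6, r6, #2 → r6=24*2=48
ADD r7, r7, #2 → r7=7+2=9
CMP r7, #13  (cmp 9,13)
BNE L0: taken
LSL r6, r6, #4 → r6=48<<4=768
LSR r6, r6, #4 → r6=768>>4=48
MUL r6, r6, #2 → r6=48*2=96
ADD r7, r7, #2 → r7=9+2=11
CMP r7, #13  (cmp 11,13)
BNE L0: taken
LSL r6, r6, #4 → r6=96<<4=1536
LSR r6, r6, #4 → r6=1536>>4=96
MUL r6, r6, #2 → r6=96*2=192
ADD r7, r7, #2 → r7=11+2=13
CMP r7, #13  (cmp 13,13)
BNE L0: not taken
halt.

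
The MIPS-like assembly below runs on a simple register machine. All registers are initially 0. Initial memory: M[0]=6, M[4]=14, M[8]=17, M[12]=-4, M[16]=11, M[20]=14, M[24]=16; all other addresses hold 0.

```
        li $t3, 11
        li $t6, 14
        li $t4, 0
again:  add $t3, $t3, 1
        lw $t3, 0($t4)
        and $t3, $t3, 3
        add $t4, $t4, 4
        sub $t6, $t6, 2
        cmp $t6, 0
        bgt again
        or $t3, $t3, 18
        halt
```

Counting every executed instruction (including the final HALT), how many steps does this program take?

$t3=11
$t6=14
$t4=0
$t3=11+1=12
$t3=M[0]=6
$t3=6&3=2
$t4=0+4=4
$t6=14-2=12
cmp $t6, 0  (cmp 12,0)
bgt again: taken
$t3=2+1=3
$t3=M[4]=14
$t3=14&3=2
$t4=4+4=8
$t6=12-2=10
cmp $t6, 0  (cmp 10,0)
bgt again: taken
$t3=2+1=3
$t3=M[8]=17
$t3=17&3=1
$t4=8+4=12
$t6=10-2=8
cmp $t6, 0  (cmp 8,0)
bgt again: taken
$t3=1+1=2
$t3=M[12]=-4
$t3=(-4)&3=0
$t4=12+4=16
$t6=8-2=6
cmp $t6, 0  (cmp 6,0)
bgt again: taken
$t3=0+1=1
$t3=M[16]=11
$t3=11&3=3
$t4=16+4=20
$t6=6-2=4
cmp $t6, 0  (cmp 4,0)
bgt again: taken
$t3=3+1=4
$t3=M[20]=14
$t3=14&3=2
$t4=20+4=24
$t6=4-2=2
cmp $t6, 0  (cmp 2,0)
bgt again: taken
$t3=2+1=3
$t3=M[24]=16
$t3=16&3=0
$t4=24+4=28
$t6=2-2=0
cmp $t6, 0  (cmp 0,0)
bgt again: not taken
$t3=0|18=18
halt.
Total executed instructions: 54.

54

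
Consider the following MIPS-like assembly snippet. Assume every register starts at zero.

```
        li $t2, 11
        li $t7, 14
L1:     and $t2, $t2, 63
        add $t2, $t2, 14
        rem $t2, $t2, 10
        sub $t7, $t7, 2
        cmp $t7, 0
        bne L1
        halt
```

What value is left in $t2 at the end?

$t2=11
$t7=14
$t2=11&63=11
$t2=11+14=25
$t2=25%10=5
$t7=14-2=12
cmp $t7, 0  (cmp 12,0)
bne L1: taken
$t2=5&63=5
$t2=5+14=19
$t2=19%10=9
$t7=12-2=10
cmp $t7, 0  (cmp 10,0)
bne L1: taken
$t2=9&63=9
$t2=9+14=23
$t2=23%10=3
$t7=10-2=8
cmp $t7, 0  (cmp 8,0)
bne L1: taken
$t2=3&63=3
$t2=3+14=17
$t2=17%10=7
$t7=8-2=6
cmp $t7, 0  (cmp 6,0)
bne L1: taken
$t2=7&63=7
$t2=7+14=21
$t2=21%10=1
$t7=6-2=4
cmp $t7, 0  (cmp 4,0)
bne L1: taken
$t2=1&63=1
$t2=1+14=15
$t2=15%10=5
$t7=4-2=2
cmp $t7, 0  (cmp 2,0)
bne L1: taken
$t2=5&63=5
$t2=5+14=19
$t2=19%10=9
$t7=2-2=0
cmp $t7, 0  (cmp 0,0)
bne L1: not taken
halt.

9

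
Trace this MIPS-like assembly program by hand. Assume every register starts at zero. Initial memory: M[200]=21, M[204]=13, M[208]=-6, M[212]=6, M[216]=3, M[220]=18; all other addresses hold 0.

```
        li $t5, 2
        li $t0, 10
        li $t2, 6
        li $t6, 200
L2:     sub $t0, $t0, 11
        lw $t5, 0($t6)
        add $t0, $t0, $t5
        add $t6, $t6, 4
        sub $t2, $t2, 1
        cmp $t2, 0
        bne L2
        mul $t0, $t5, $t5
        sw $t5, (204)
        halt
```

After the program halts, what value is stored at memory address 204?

18

li $t5, 2 → $t5=2
li $t0, 10 → $t0=10
li $t2, 6 → $t2=6
li $t6, 200 → $t6=200
sub $t0, $t0, 11 → $t0=10-11=-1
lw $t5, 0($t6) → $t5=M[200]=21
add $t0, $t0, $t5 → $t0=(-1)+21=20
add $t6, $t6, 4 → $t6=200+4=204
sub $t2, $t2, 1 → $t2=6-1=5
cmp $t2, 0  (cmp 5,0)
bne L2: taken
sub $t0, $t0, 11 → $t0=20-11=9
lw $t5, 0($t6) → $t5=M[204]=13
add $t0, $t0, $t5 → $t0=9+13=22
add $t6, $t6, 4 → $t6=204+4=208
sub $t2, $t2, 1 → $t2=5-1=4
cmp $t2, 0  (cmp 4,0)
bne L2: taken
sub $t0, $t0, 11 → $t0=22-11=11
lw $t5, 0($t6) → $t5=M[208]=-6
add $t0, $t0, $t5 → $t0=11+(-6)=5
add $t6, $t6, 4 → $t6=208+4=212
sub $t2, $t2, 1 → $t2=4-1=3
cmp $t2, 0  (cmp 3,0)
bne L2: taken
sub $t0, $t0, 11 → $t0=5-11=-6
lw $t5, 0($t6) → $t5=M[212]=6
add $t0, $t0, $t5 → $t0=(-6)+6=0
add $t6, $t6, 4 → $t6=212+4=216
sub $t2, $t2, 1 → $t2=3-1=2
cmp $t2, 0  (cmp 2,0)
bne L2: taken
sub $t0, $t0, 11 → $t0=0-11=-11
lw $t5, 0($t6) → $t5=M[216]=3
add $t0, $t0, $t5 → $t0=(-11)+3=-8
add $t6, $t6, 4 → $t6=216+4=220
sub $t2, $t2, 1 → $t2=2-1=1
cmp $t2, 0  (cmp 1,0)
bne L2: taken
sub $t0, $t0, 11 → $t0=(-8)-11=-19
lw $t5, 0($t6) → $t5=M[220]=18
add $t0, $t0, $t5 → $t0=(-19)+18=-1
add $t6, $t6, 4 → $t6=220+4=224
sub $t2, $t2, 1 → $t2=1-1=0
cmp $t2, 0  (cmp 0,0)
bne L2: not taken
mul $t0, $t5, $t5 → $t0=18*18=324
sw $t5, (204) → M[204]=18
halt.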